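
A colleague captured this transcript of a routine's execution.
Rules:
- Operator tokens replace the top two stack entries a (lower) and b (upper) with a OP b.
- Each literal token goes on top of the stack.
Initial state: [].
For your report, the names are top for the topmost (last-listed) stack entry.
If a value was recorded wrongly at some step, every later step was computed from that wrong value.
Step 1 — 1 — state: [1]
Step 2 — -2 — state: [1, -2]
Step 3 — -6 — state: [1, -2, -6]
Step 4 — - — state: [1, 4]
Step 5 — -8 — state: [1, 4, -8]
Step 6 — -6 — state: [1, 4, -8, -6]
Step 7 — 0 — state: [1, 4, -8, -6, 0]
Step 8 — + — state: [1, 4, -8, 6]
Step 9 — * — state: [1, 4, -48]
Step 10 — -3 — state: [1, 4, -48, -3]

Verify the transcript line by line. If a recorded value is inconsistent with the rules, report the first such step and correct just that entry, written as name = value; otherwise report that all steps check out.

step 8, top = -6

1. push 1: top = 1 (confirmed correct)
2. push -2: top = -2 (no discrepancy)
3. push -6: top = -6 (exactly as logged)
4. -2 - -6 = 4 (no discrepancy)
5. push -8: top = -8 (verified)
6. push -6: top = -6 (exactly as logged)
7. push 0: top = 0 (agrees with the transcript)
8. -6 + 0 = -6 (not what was recorded)
Step 8 is the first one off; corrected, top = -6.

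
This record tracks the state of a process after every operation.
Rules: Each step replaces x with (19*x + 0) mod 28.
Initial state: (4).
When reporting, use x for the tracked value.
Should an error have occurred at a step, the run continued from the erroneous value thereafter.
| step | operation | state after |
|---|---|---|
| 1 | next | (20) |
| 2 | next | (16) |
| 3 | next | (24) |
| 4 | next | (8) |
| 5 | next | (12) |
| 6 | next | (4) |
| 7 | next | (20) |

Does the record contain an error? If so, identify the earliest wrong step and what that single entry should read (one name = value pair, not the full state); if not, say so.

Step 1: x = (19*4 + 0) mod 28 = 20 — verified.
Step 2: x = (19*20 + 0) mod 28 = 16 — same as recorded.
Step 3: x = (19*16 + 0) mod 28 = 24 — consistent with the record.
Step 4: x = (19*24 + 0) mod 28 = 8 — matches.
Step 5: x = (19*8 + 0) mod 28 = 12 — no discrepancy.
Step 6: x = (19*12 + 0) mod 28 = 4 — verified.
Step 7: x = (19*4 + 0) mod 28 = 20 — confirmed correct.
Each recorded entry agrees with the recomputation.

no error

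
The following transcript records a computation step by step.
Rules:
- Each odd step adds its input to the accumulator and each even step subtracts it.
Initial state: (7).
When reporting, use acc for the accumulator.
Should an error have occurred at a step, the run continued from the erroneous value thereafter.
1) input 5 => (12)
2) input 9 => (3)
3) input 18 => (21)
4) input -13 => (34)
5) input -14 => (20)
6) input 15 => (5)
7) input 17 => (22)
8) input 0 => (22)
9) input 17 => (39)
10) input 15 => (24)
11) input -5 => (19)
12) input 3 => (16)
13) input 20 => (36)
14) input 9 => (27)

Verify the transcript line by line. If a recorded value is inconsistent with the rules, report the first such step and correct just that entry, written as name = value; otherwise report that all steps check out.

no error

step 1: acc = 7 + 5 = 12 -> consistent with the transcript
step 2: acc = 12 - 9 = 3 -> exactly as logged
step 3: acc = 3 + 18 = 21 -> same as recorded
step 4: acc = 21 - -13 = 34 -> verified
step 5: acc = 34 + -14 = 20 -> same as recorded
step 6: acc = 20 - 15 = 5 -> agrees with the transcript
step 7: acc = 5 + 17 = 22 -> confirmed correct
step 8: acc = 22 - 0 = 22 -> same as recorded
step 9: acc = 22 + 17 = 39 -> agrees with the transcript
step 10: acc = 39 - 15 = 24 -> confirmed correct
step 11: acc = 24 + -5 = 19 -> exactly as logged
step 12: acc = 19 - 3 = 16 -> matches
step 13: acc = 16 + 20 = 36 -> exactly as logged
step 14: acc = 36 - 9 = 27 -> agrees with the transcript
The whole run recomputes cleanly — no discrepancies.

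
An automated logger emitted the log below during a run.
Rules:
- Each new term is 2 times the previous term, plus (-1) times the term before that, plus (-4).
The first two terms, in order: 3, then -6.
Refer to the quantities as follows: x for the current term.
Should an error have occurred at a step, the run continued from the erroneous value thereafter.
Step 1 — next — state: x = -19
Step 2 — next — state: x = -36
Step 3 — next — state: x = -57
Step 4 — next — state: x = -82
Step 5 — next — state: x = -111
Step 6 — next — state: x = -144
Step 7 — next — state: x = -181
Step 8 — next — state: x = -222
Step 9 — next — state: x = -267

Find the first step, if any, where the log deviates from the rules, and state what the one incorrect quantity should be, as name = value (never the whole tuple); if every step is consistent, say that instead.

Step 1: x = 2*(-6) + (-1)*(3) + (-4) = -19 — consistent with the log.
Step 2: x = 2*(-19) + (-1)*(-6) + (-4) = -36 — same as recorded.
Step 3: x = 2*(-36) + (-1)*(-19) + (-4) = -57 — matches.
Step 4: x = 2*(-57) + (-1)*(-36) + (-4) = -82 — verified.
Step 5: x = 2*(-82) + (-1)*(-57) + (-4) = -111 — matches.
Step 6: x = 2*(-111) + (-1)*(-82) + (-4) = -144 — consistent with the log.
Step 7: x = 2*(-144) + (-1)*(-111) + (-4) = -181 — checks out.
Step 8: x = 2*(-181) + (-1)*(-144) + (-4) = -222 — no discrepancy.
Step 9: x = 2*(-222) + (-1)*(-181) + (-4) = -267 — no discrepancy.
Nothing is out of place; the run is error-free.

no error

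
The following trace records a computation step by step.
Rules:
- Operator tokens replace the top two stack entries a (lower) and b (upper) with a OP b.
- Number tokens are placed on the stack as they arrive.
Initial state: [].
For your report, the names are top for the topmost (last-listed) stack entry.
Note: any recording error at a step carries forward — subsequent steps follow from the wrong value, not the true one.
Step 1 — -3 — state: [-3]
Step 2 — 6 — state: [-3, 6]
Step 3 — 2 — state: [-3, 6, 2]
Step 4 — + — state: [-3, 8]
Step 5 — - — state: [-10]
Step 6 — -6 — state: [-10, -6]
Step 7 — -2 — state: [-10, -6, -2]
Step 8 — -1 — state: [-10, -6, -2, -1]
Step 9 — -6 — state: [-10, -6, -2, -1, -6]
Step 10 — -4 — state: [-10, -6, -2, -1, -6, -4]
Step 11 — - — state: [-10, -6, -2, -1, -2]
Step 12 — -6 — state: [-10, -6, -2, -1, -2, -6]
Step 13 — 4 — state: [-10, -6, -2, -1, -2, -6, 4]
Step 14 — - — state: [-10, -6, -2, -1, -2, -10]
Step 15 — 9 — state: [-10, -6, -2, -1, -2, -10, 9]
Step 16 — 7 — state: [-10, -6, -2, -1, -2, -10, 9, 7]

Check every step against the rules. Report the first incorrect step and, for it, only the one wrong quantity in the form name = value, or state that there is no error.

Recomputing the run from the initial state:
step 1: [-3]
step 2: [-3, 6]
step 3: [-3, 6, 2]
step 4: [-3, 8]
step 5: [-11]
step 6: [-11, -6]
step 7: [-11, -6, -2]
step 8: [-11, -6, -2, -1]
step 9: [-11, -6, -2, -1, -6]
step 10: [-11, -6, -2, -1, -6, -4]
step 11: [-11, -6, -2, -1, -2]
step 12: [-11, -6, -2, -1, -2, -6]
step 13: [-11, -6, -2, -1, -2, -6, 4]
step 14: [-11, -6, -2, -1, -2, -10]
step 15: [-11, -6, -2, -1, -2, -10, 9]
step 16: [-11, -6, -2, -1, -2, -10, 9, 7]
The first disagreement with the trace is at step 5, where the value should be top = -11.

step 5, top = -11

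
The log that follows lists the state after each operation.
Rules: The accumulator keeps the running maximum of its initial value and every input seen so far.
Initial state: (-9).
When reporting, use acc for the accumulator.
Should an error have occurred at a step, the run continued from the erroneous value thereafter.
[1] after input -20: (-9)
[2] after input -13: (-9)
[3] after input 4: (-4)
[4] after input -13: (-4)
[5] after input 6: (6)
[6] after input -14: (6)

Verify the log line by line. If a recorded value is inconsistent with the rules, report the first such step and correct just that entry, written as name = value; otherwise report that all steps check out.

step 3, acc = 4

Recomputing the run from the initial state:
step 1: acc = -9
step 2: acc = -9
step 3: acc = 4
step 4: acc = 4
step 5: acc = 6
step 6: acc = 6
The first disagreement with the log is at step 3, where the value should be acc = 4.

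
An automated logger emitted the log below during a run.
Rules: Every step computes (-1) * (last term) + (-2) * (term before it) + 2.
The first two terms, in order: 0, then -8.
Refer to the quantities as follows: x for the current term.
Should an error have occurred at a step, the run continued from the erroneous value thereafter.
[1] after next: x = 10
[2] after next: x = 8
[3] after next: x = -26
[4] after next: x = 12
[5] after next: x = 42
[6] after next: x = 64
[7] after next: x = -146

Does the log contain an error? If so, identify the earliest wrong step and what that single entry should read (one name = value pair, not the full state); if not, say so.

step 6, x = -64

Step 1: x = -1*(-8) + (-2)*(0) + (2) = 10 — agrees with the log.
Step 2: x = -1*(10) + (-2)*(-8) + (2) = 8 — agrees with the log.
Step 3: x = -1*(8) + (-2)*(10) + (2) = -26 — exactly as logged.
Step 4: x = -1*(-26) + (-2)*(8) + (2) = 12 — same as recorded.
Step 5: x = -1*(12) + (-2)*(-26) + (2) = 42 — no discrepancy.
Step 6: x = -1*(42) + (-2)*(12) + (2) = -64 — the recorded entry deviates here.
Conclusion: step 6 carries the first error; the entry should be x = -64.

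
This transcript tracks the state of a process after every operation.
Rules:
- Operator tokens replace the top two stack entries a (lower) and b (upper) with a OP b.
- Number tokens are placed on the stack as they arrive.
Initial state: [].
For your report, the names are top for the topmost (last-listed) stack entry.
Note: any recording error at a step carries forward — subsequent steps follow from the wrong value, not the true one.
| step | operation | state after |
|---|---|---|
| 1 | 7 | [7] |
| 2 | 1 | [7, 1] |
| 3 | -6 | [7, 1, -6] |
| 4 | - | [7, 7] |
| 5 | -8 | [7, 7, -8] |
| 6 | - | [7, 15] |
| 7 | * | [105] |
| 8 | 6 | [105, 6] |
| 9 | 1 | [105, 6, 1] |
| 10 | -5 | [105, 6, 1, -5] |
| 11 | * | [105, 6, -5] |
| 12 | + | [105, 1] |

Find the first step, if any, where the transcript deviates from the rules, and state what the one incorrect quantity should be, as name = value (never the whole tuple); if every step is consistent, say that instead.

Recomputing the run from the initial state:
step 1: [7]
step 2: [7, 1]
step 3: [7, 1, -6]
step 4: [7, 7]
step 5: [7, 7, -8]
step 6: [7, 15]
step 7: [105]
step 8: [105, 6]
step 9: [105, 6, 1]
step 10: [105, 6, 1, -5]
step 11: [105, 6, -5]
step 12: [105, 1]
This matches the transcript at every step.

no error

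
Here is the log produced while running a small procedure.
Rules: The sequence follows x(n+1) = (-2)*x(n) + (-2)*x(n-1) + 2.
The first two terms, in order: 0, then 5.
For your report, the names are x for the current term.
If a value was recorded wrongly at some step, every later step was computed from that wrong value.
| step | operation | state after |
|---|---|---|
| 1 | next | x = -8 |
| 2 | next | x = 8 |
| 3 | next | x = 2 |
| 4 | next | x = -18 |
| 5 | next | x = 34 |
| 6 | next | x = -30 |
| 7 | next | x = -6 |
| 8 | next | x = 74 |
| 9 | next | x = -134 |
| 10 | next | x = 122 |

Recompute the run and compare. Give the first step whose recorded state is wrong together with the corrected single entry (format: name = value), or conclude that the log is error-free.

Recomputing the run from the initial state:
step 1: x = -8
step 2: x = 8
step 3: x = 2
step 4: x = -18
step 5: x = 34
step 6: x = -30
step 7: x = -6
step 8: x = 74
step 9: x = -134
step 10: x = 122
This matches the log at every step.

no error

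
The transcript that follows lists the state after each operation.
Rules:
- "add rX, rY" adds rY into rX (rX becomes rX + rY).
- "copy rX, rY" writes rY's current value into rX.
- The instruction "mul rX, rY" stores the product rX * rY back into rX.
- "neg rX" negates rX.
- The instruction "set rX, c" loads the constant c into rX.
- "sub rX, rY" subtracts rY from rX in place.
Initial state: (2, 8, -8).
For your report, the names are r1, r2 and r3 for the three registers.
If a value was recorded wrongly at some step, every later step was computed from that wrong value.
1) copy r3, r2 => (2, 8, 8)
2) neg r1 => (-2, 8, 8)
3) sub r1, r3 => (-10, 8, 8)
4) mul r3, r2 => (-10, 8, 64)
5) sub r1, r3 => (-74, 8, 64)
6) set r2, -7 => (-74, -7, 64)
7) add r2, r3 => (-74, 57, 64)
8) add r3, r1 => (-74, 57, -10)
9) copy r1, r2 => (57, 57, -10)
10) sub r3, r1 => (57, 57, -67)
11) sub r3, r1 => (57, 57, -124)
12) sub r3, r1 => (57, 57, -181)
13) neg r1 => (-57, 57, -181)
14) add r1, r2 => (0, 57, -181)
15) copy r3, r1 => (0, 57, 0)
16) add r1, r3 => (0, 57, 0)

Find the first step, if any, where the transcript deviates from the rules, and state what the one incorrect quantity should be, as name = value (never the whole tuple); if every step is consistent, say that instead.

no error

1. r3 = 8 (in agreement)
2. r1 = -(2) = -2 (matches)
3. r1 = -2 - 8 = -10 (exactly as logged)
4. r3 = 8 * 8 = 64 (same as recorded)
5. r1 = -10 - 64 = -74 (matches)
6. r2 = -7 (checks out)
7. r2 = -7 + 64 = 57 (confirmed correct)
8. r3 = 64 + -74 = -10 (confirmed correct)
9. r1 = 57 (matches)
10. r3 = -10 - 57 = -67 (checks out)
11. r3 = -67 - 57 = -124 (same as recorded)
12. r3 = -124 - 57 = -181 (no discrepancy)
13. r1 = -(57) = -57 (confirmed correct)
14. r1 = -57 + 57 = 0 (checks out)
15. r3 = 0 (agrees with the transcript)
16. r1 = 0 + 0 = 0 (same as recorded)
No step deviates from the rules.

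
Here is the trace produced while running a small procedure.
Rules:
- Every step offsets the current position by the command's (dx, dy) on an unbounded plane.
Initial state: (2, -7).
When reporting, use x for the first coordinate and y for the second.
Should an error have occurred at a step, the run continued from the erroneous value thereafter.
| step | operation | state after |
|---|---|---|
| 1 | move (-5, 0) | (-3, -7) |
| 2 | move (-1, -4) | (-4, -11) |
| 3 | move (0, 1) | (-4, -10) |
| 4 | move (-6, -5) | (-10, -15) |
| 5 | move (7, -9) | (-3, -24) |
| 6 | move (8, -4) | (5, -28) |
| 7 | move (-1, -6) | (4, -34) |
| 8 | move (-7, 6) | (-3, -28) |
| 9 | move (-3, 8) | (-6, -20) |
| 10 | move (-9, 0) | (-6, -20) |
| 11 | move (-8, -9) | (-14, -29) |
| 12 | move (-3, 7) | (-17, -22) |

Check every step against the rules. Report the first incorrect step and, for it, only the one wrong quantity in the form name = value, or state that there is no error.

step 1: x = 2 + (-5) = -3, y = -7 + (0) = -7 -> verified
step 2: x = -3 + (-1) = -4, y = -7 + (-4) = -11 -> verified
step 3: x = -4 + (0) = -4, y = -11 + (1) = -10 -> agrees with the trace
step 4: x = -4 + (-6) = -10, y = -10 + (-5) = -15 -> consistent with the trace
step 5: x = -10 + (7) = -3, y = -15 + (-9) = -24 -> checks out
step 6: x = -3 + (8) = 5, y = -24 + (-4) = -28 -> consistent with the trace
step 7: x = 5 + (-1) = 4, y = -28 + (-6) = -34 -> no discrepancy
step 8: x = 4 + (-7) = -3, y = -34 + (6) = -28 -> consistent with the trace
step 9: x = -3 + (-3) = -6, y = -28 + (8) = -20 -> exactly as logged
step 10: x = -6 + (-9) = -15, y = -20 + (0) = -20 -> a discrepancy with the trace
First incorrect step: 10; the correct value is x = -15.

step 10, x = -15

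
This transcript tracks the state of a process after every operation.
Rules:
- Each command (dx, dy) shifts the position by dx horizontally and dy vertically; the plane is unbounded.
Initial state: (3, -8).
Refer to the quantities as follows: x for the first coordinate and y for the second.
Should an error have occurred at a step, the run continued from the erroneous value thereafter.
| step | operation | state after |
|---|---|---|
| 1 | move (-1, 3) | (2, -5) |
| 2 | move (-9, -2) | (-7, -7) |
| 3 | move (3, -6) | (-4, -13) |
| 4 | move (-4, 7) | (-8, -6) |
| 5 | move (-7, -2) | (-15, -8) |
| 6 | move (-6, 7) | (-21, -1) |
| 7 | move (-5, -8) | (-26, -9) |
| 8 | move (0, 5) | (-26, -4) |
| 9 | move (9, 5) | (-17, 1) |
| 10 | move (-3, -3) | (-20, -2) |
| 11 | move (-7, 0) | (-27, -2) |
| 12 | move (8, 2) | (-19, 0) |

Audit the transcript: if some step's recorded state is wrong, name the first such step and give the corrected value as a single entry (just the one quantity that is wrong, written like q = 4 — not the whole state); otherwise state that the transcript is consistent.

no error

Step 1: x = 3 + (-1) = 2, y = -8 + (3) = -5 — exactly as logged.
Step 2: x = 2 + (-9) = -7, y = -5 + (-2) = -7 — in agreement.
Step 3: x = -7 + (3) = -4, y = -7 + (-6) = -13 — verified.
Step 4: x = -4 + (-4) = -8, y = -13 + (7) = -6 — agrees with the transcript.
Step 5: x = -8 + (-7) = -15, y = -6 + (-2) = -8 — confirmed correct.
Step 6: x = -15 + (-6) = -21, y = -8 + (7) = -1 — verified.
Step 7: x = -21 + (-5) = -26, y = -1 + (-8) = -9 — matches.
Step 8: x = -26 + (0) = -26, y = -9 + (5) = -4 — no discrepancy.
Step 9: x = -26 + (9) = -17, y = -4 + (5) = 1 — agrees with the transcript.
Step 10: x = -17 + (-3) = -20, y = 1 + (-3) = -2 — matches.
Step 11: x = -20 + (-7) = -27, y = -2 + (0) = -2 — confirmed correct.
Step 12: x = -27 + (8) = -19, y = -2 + (2) = 0 — exactly as logged.
Every step is consistent.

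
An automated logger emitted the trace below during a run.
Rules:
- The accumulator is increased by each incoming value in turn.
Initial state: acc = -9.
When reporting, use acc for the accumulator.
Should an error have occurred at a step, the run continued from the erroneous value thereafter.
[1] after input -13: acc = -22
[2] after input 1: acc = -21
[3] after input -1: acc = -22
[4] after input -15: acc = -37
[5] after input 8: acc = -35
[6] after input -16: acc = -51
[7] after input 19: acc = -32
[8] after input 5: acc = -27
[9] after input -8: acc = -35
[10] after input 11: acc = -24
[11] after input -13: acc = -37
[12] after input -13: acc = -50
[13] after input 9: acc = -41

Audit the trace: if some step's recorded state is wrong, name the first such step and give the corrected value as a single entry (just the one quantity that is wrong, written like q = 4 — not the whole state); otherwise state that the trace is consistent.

step 5, acc = -29

step 1: acc = -9 + -13 = -22 -> no discrepancy
step 2: acc = -22 + 1 = -21 -> matches
step 3: acc = -21 + -1 = -22 -> agrees with the trace
step 4: acc = -22 + -15 = -37 -> same as recorded
step 5: acc = -37 + 8 = -29 -> first mismatch against the trace
Conclusion: step 5 carries the first error; the entry should be acc = -29.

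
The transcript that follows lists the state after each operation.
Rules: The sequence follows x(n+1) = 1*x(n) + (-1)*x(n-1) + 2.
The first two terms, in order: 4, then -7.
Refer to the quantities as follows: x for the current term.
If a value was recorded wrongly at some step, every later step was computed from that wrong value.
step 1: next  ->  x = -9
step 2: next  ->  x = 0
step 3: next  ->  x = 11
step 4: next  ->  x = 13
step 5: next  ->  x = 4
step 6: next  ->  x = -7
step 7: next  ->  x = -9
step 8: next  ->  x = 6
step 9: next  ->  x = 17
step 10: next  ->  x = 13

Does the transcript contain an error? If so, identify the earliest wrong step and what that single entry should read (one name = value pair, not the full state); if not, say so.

step 8, x = 0

Step 1: x = 1*(-7) + (-1)*(4) + (2) = -9 — consistent with the transcript.
Step 2: x = 1*(-9) + (-1)*(-7) + (2) = 0 — in agreement.
Step 3: x = 1*(0) + (-1)*(-9) + (2) = 11 — agrees with the transcript.
Step 4: x = 1*(11) + (-1)*(0) + (2) = 13 — same as recorded.
Step 5: x = 1*(13) + (-1)*(11) + (2) = 4 — agrees with the transcript.
Step 6: x = 1*(4) + (-1)*(13) + (2) = -7 — checks out.
Step 7: x = 1*(-7) + (-1)*(4) + (2) = -9 — checks out.
Step 8: x = 1*(-9) + (-1)*(-7) + (2) = 0 — the entry is off here.
That makes step 8 the first incorrect line — x = 0 is what it should show.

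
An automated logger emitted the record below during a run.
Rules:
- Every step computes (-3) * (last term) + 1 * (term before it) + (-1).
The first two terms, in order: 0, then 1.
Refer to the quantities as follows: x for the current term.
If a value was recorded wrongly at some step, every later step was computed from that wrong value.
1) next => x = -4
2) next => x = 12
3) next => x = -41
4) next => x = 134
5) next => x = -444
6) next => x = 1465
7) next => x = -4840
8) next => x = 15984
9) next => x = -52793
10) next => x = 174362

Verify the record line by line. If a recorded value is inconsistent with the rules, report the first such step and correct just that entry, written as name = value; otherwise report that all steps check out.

Recomputing the run from the initial state:
step 1: x = -4
step 2: x = 12
step 3: x = -41
step 4: x = 134
step 5: x = -444
step 6: x = 1465
step 7: x = -4840
step 8: x = 15984
step 9: x = -52793
step 10: x = 174362
This matches the record at every step.

no error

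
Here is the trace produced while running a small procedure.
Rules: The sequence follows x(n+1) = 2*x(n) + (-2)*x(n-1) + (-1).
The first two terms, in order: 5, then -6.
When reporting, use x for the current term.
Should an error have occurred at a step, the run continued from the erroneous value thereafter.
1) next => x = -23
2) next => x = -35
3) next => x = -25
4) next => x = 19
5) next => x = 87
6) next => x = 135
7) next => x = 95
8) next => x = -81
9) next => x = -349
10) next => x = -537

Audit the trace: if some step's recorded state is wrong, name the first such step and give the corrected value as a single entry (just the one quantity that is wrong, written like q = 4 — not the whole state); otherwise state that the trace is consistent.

step 9, x = -353

Recomputing the run from the initial state:
step 1: x = -23
step 2: x = -35
step 3: x = -25
step 4: x = 19
step 5: x = 87
step 6: x = 135
step 7: x = 95
step 8: x = -81
step 9: x = -353
step 10: x = -545
The first disagreement with the trace is at step 9, where the value should be x = -353.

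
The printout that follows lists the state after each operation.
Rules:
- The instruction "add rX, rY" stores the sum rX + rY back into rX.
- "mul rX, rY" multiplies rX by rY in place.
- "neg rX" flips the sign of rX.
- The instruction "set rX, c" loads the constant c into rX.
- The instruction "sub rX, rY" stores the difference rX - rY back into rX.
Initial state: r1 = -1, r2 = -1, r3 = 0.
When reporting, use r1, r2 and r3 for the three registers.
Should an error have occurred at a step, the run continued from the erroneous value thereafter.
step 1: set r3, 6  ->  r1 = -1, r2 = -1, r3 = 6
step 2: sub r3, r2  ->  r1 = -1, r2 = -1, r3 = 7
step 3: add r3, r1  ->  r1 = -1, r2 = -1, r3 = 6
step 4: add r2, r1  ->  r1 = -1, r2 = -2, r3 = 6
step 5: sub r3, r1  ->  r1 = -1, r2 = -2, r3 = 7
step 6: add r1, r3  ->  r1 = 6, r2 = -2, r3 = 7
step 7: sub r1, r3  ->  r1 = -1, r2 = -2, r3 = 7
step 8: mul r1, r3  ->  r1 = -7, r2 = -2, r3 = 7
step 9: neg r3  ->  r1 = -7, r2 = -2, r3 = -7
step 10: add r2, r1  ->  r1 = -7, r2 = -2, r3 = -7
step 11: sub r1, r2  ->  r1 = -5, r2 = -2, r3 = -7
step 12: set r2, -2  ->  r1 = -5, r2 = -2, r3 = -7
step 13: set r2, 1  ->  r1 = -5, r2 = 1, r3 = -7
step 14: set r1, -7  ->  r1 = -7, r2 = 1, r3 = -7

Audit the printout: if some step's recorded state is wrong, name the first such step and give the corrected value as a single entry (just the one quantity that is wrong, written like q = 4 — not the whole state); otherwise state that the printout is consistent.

Recomputing the run from the initial state:
step 1: r1 = -1, r2 = -1, r3 = 6
step 2: r1 = -1, r2 = -1, r3 = 7
step 3: r1 = -1, r2 = -1, r3 = 6
step 4: r1 = -1, r2 = -2, r3 = 6
step 5: r1 = -1, r2 = -2, r3 = 7
step 6: r1 = 6, r2 = -2, r3 = 7
step 7: r1 = -1, r2 = -2, r3 = 7
step 8: r1 = -7, r2 = -2, r3 = 7
step 9: r1 = -7, r2 = -2, r3 = -7
step 10: r1 = -7, r2 = -9, r3 = -7
step 11: r1 = 2, r2 = -9, r3 = -7
step 12: r1 = 2, r2 = -2, r3 = -7
step 13: r1 = 2, r2 = 1, r3 = -7
step 14: r1 = -7, r2 = 1, r3 = -7
The first disagreement with the printout is at step 10, where the value should be r2 = -9.

step 10, r2 = -9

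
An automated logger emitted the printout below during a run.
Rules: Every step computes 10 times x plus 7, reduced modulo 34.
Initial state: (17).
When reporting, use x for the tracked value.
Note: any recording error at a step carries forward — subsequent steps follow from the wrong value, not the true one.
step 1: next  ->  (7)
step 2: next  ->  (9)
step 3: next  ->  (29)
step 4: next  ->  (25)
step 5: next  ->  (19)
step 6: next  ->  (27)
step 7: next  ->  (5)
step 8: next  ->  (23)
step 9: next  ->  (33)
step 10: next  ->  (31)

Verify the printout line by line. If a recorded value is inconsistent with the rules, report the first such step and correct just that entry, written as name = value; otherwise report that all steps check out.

1. x = (10*17 + 7) mod 34 = 7 (checks out)
2. x = (10*7 + 7) mod 34 = 9 (in agreement)
3. x = (10*9 + 7) mod 34 = 29 (consistent with the printout)
4. x = (10*29 + 7) mod 34 = 25 (exactly as logged)
5. x = (10*25 + 7) mod 34 = 19 (verified)
6. x = (10*19 + 7) mod 34 = 27 (exactly as logged)
7. x = (10*27 + 7) mod 34 = 5 (matches)
8. x = (10*5 + 7) mod 34 = 23 (no discrepancy)
9. x = (10*23 + 7) mod 34 = 33 (no discrepancy)
10. x = (10*33 + 7) mod 34 = 31 (same as recorded)
All entries verified; no error found.

no error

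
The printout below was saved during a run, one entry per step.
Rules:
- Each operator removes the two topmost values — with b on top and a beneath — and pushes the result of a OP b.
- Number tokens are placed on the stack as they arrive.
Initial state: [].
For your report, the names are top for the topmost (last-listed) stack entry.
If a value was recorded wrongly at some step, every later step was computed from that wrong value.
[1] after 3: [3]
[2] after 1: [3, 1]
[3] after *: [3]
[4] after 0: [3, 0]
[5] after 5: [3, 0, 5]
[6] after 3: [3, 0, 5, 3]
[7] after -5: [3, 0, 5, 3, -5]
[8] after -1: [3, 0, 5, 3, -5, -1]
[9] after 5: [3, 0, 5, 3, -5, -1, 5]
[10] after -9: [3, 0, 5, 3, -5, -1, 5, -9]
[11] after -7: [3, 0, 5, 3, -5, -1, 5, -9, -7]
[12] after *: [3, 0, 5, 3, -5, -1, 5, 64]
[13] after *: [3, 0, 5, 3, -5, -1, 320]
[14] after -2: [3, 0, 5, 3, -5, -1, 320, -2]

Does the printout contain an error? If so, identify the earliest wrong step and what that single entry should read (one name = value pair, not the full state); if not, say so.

step 12, top = 63

Recomputing the run from the initial state:
step 1: [3]
step 2: [3, 1]
step 3: [3]
step 4: [3, 0]
step 5: [3, 0, 5]
step 6: [3, 0, 5, 3]
step 7: [3, 0, 5, 3, -5]
step 8: [3, 0, 5, 3, -5, -1]
step 9: [3, 0, 5, 3, -5, -1, 5]
step 10: [3, 0, 5, 3, -5, -1, 5, -9]
step 11: [3, 0, 5, 3, -5, -1, 5, -9, -7]
step 12: [3, 0, 5, 3, -5, -1, 5, 63]
step 13: [3, 0, 5, 3, -5, -1, 315]
step 14: [3, 0, 5, 3, -5, -1, 315, -2]
The first disagreement with the printout is at step 12, where the value should be top = 63.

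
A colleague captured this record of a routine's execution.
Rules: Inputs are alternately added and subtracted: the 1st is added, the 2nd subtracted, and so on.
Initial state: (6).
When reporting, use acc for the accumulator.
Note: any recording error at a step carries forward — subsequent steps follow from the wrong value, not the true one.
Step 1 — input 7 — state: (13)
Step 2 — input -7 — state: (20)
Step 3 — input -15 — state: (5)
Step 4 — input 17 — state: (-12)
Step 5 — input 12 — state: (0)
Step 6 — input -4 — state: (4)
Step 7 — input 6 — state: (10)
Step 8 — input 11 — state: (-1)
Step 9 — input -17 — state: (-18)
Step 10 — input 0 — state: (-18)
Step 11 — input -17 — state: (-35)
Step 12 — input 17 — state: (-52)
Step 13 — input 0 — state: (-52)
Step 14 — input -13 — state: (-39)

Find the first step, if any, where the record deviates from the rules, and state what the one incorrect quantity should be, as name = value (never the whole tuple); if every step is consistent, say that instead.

Recomputing the run from the initial state:
step 1: acc = 13
step 2: acc = 20
step 3: acc = 5
step 4: acc = -12
step 5: acc = 0
step 6: acc = 4
step 7: acc = 10
step 8: acc = -1
step 9: acc = -18
step 10: acc = -18
step 11: acc = -35
step 12: acc = -52
step 13: acc = -52
step 14: acc = -39
This matches the record at every step.

no error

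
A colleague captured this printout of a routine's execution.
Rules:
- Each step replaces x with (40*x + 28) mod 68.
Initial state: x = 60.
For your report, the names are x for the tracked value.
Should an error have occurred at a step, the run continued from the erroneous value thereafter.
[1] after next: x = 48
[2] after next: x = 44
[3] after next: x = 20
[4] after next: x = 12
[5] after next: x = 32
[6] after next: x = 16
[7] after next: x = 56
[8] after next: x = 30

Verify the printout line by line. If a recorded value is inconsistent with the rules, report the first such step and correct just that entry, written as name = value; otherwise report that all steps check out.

Recomputing the run from the initial state:
step 1: x = 48
step 2: x = 44
step 3: x = 20
step 4: x = 12
step 5: x = 32
step 6: x = 16
step 7: x = 56
step 8: x = 24
The first disagreement with the printout is at step 8, where the value should be x = 24.

step 8, x = 24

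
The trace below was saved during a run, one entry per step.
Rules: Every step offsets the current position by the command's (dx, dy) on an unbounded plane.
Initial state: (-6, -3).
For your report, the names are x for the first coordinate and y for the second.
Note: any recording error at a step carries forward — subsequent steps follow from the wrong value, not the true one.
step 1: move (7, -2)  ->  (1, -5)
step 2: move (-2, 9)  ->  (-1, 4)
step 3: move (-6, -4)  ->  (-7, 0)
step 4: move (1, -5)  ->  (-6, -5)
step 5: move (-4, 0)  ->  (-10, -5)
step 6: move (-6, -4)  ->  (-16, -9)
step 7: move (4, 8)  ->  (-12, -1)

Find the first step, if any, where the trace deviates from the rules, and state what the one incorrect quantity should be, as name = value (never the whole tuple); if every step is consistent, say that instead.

1. x = -6 + (7) = 1, y = -3 + (-2) = -5 (no discrepancy)
2. x = 1 + (-2) = -1, y = -5 + (9) = 4 (same as recorded)
3. x = -1 + (-6) = -7, y = 4 + (-4) = 0 (checks out)
4. x = -7 + (1) = -6, y = 0 + (-5) = -5 (same as recorded)
5. x = -6 + (-4) = -10, y = -5 + (0) = -5 (exactly as logged)
6. x = -10 + (-6) = -16, y = -5 + (-4) = -9 (exactly as logged)
7. x = -16 + (4) = -12, y = -9 + (8) = -1 (no discrepancy)
Nothing is out of place; the run is error-free.

no error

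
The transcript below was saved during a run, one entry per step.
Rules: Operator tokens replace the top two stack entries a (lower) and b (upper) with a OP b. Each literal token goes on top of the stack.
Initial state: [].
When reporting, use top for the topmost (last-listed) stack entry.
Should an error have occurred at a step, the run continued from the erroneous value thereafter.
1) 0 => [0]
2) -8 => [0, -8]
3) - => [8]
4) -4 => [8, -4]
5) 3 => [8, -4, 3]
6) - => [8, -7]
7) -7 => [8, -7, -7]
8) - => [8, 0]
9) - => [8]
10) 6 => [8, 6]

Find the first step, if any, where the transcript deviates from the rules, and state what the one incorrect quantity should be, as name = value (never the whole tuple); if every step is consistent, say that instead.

no error

Step 1: push 0: top = 0 — matches.
Step 2: push -8: top = -8 — consistent with the transcript.
Step 3: 0 - -8 = 8 — agrees with the transcript.
Step 4: push -4: top = -4 — verified.
Step 5: push 3: top = 3 — no discrepancy.
Step 6: -4 - 3 = -7 — in agreement.
Step 7: push -7: top = -7 — checks out.
Step 8: -7 - -7 = 0 — verified.
Step 9: 8 - 0 = 8 — matches.
Step 10: push 6: top = 6 — consistent with the transcript.
Each recorded entry agrees with the recomputation.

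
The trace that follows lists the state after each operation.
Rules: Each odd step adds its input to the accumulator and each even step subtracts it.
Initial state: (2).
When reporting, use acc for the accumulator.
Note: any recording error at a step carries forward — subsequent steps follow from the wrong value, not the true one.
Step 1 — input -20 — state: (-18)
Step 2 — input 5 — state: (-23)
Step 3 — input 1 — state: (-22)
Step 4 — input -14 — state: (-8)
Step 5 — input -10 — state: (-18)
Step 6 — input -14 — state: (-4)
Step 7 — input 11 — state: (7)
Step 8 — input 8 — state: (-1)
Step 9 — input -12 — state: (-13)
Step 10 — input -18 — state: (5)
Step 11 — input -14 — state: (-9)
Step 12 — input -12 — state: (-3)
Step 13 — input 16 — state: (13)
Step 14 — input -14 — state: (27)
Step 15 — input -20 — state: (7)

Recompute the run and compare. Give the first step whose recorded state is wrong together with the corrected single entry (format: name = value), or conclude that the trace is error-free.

step 12, acc = 3

step 1: acc = 2 + -20 = -18 -> consistent with the trace
step 2: acc = -18 - 5 = -23 -> matches
step 3: acc = -23 + 1 = -22 -> no discrepancy
step 4: acc = -22 - -14 = -8 -> in agreement
step 5: acc = -8 + -10 = -18 -> confirmed correct
step 6: acc = -18 - -14 = -4 -> agrees with the trace
step 7: acc = -4 + 11 = 7 -> matches
step 8: acc = 7 - 8 = -1 -> exactly as logged
step 9: acc = -1 + -12 = -13 -> agrees with the trace
step 10: acc = -13 - -18 = 5 -> same as recorded
step 11: acc = 5 + -14 = -9 -> confirmed correct
step 12: acc = -9 - -12 = 3 -> the trace has a different value
That makes step 12 the first incorrect line — acc = 3 is what it should show.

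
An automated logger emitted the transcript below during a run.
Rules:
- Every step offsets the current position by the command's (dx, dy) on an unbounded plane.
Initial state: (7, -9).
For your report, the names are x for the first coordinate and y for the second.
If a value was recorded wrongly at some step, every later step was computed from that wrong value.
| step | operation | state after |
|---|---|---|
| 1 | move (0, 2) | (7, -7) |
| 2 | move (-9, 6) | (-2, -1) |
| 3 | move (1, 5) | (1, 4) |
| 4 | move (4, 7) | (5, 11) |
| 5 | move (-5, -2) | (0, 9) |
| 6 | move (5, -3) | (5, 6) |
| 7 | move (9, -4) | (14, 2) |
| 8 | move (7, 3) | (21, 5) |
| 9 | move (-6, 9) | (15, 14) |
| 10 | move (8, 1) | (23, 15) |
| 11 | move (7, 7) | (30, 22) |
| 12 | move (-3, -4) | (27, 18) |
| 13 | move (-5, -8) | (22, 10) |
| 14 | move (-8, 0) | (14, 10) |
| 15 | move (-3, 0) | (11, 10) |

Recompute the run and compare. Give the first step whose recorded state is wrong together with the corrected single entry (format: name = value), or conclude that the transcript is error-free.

step 3, x = -1

Recomputing the run from the initial state:
step 1: x = 7, y = -7
step 2: x = -2, y = -1
step 3: x = -1, y = 4
step 4: x = 3, y = 11
step 5: x = -2, y = 9
step 6: x = 3, y = 6
step 7: x = 12, y = 2
step 8: x = 19, y = 5
step 9: x = 13, y = 14
step 10: x = 21, y = 15
step 11: x = 28, y = 22
step 12: x = 25, y = 18
step 13: x = 20, y = 10
step 14: x = 12, y = 10
step 15: x = 9, y = 10
The first disagreement with the transcript is at step 3, where the value should be x = -1.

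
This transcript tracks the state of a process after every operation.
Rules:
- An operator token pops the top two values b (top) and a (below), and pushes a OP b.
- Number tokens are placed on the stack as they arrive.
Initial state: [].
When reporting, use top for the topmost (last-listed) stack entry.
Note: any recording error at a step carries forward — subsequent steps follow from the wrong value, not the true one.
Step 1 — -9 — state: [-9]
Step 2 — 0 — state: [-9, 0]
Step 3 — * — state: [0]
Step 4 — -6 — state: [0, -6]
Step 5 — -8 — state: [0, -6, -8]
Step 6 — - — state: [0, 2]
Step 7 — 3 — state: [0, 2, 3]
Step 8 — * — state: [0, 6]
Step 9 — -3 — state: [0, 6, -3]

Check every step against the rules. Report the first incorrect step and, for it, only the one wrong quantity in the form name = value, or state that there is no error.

1. push -9: top = -9 (confirmed correct)
2. push 0: top = 0 (matches)
3. -9 * 0 = 0 (in agreement)
4. push -6: top = -6 (same as recorded)
5. push -8: top = -8 (consistent with the transcript)
6. -6 - -8 = 2 (agrees with the transcript)
7. push 3: top = 3 (exactly as logged)
8. 2 * 3 = 6 (verified)
9. push -3: top = -3 (no discrepancy)
All entries verified; no error found.

no error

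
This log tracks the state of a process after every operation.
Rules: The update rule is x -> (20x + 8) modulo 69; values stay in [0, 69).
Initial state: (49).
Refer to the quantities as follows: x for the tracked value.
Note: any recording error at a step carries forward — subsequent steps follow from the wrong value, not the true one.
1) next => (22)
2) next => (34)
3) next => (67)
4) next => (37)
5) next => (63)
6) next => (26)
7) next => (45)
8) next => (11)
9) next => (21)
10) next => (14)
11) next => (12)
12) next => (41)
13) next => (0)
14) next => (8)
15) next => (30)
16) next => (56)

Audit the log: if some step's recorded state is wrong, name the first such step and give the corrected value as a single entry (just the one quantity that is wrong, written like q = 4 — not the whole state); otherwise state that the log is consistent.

Recomputing the run from the initial state:
step 1: x = 22
step 2: x = 34
step 3: x = 67
step 4: x = 37
step 5: x = 58
step 6: x = 64
step 7: x = 46
step 8: x = 31
step 9: x = 7
step 10: x = 10
step 11: x = 1
step 12: x = 28
step 13: x = 16
step 14: x = 52
step 15: x = 13
step 16: x = 61
The first disagreement with the log is at step 5, where the value should be x = 58.

step 5, x = 58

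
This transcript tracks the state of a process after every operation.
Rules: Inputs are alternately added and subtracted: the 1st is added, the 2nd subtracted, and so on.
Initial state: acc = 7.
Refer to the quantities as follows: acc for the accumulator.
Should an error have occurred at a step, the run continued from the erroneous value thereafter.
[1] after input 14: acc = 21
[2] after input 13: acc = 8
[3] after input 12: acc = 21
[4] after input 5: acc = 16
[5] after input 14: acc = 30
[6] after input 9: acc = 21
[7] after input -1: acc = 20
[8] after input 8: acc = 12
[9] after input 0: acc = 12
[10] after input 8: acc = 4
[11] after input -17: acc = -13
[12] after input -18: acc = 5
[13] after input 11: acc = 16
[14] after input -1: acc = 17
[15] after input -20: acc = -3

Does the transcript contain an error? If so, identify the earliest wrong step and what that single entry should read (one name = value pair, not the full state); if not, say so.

step 3, acc = 20

Recomputing the run from the initial state:
step 1: acc = 21
step 2: acc = 8
step 3: acc = 20
step 4: acc = 15
step 5: acc = 29
step 6: acc = 20
step 7: acc = 19
step 8: acc = 11
step 9: acc = 11
step 10: acc = 3
step 11: acc = -14
step 12: acc = 4
step 13: acc = 15
step 14: acc = 16
step 15: acc = -4
The first disagreement with the transcript is at step 3, where the value should be acc = 20.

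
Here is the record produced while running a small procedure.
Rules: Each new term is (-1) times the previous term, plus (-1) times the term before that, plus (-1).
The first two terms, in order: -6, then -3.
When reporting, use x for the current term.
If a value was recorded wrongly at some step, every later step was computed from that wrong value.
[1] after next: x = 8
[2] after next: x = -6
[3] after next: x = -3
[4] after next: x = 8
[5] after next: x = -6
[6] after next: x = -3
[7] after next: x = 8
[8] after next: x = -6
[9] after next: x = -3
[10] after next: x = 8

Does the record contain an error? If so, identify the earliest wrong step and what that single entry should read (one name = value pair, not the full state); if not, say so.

Recomputing the run from the initial state:
step 1: x = 8
step 2: x = -6
step 3: x = -3
step 4: x = 8
step 5: x = -6
step 6: x = -3
step 7: x = 8
step 8: x = -6
step 9: x = -3
step 10: x = 8
This matches the record at every step.

no error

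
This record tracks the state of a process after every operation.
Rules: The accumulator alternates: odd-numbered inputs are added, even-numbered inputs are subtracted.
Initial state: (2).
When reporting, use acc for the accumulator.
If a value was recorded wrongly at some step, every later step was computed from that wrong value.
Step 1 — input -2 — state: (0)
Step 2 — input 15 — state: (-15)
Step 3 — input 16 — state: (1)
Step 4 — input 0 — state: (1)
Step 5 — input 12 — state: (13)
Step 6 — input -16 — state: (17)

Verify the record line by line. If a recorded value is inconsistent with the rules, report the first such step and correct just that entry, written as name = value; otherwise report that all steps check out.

step 6, acc = 29

step 1: acc = 2 + -2 = 0 -> exactly as logged
step 2: acc = 0 - 15 = -15 -> same as recorded
step 3: acc = -15 + 16 = 1 -> checks out
step 4: acc = 1 - 0 = 1 -> exactly as logged
step 5: acc = 1 + 12 = 13 -> agrees with the record
step 6: acc = 13 - -16 = 29 -> the entry is off here
The earliest wrong entry is at step 6: it should read acc = 29.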